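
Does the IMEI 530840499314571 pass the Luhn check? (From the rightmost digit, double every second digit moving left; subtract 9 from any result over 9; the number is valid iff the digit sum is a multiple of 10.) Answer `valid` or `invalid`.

valid

From the right, keep odd positions and double even positions (subtract 9 from any doubled value over 9):
  doubled (positions 2,4,...): 5 8 6 9 0 7 6 → sum 41
  kept (positions 1,3,...): 1 5 1 9 4 4 0 5 → sum 29
Total = 70.
70 mod 10 = 0, so the number is valid.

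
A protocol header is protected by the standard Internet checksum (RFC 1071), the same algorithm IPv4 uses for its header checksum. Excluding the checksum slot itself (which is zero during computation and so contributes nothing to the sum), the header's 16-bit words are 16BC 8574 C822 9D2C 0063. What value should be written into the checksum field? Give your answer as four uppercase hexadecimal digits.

One's-complement addition (fold any carry out of bit 15 back into bit 0):
  0x16BC + 0x8574 = 0x09C30
  0x9C30 + 0xC822 = 0x16452 → wrap carry → 0x6453
  0x6453 + 0x9D2C = 0x1017F → wrap carry → 0x0180
  0x0180 + 0x0063 = 0x001E3
One's-complement sum = 0x01E3.
Checksum = ~0x01E3 & 0xFFFF = 0xFE1C.

FE1C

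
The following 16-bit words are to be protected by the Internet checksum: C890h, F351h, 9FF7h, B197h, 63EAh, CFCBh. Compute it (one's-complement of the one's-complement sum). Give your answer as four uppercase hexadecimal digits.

BED7

One's-complement addition (fold any carry out of bit 15 back into bit 0):
  0xC890 + 0xF351 = 0x1BBE1 → wrap carry → 0xBBE2
  0xBBE2 + 0x9FF7 = 0x15BD9 → wrap carry → 0x5BDA
  0x5BDA + 0xB197 = 0x10D71 → wrap carry → 0x0D72
  0x0D72 + 0x63EA = 0x0715C
  0x715C + 0xCFCB = 0x14127 → wrap carry → 0x4128
One's-complement sum = 0x4128.
Checksum = ~0x4128 & 0xFFFF = 0xBED7.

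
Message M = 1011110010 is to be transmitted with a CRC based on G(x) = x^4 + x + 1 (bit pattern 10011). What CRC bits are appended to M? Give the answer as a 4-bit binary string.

1101

Append 4 zeros: 10111100100000. Divide by 10011 (XOR where the leading bit is 1):
  pos 0: 10111 XOR 10011 = 00100
  pos 2: 10010 XOR 10011 = 00001
  pos 6: 10100 XOR 10011 = 00111
  pos 8: 11100 XOR 10011 = 01111
  pos 9: 11110 XOR 10011 = 01101
Remainder (last 4 bits) = 1101. This is the CRC / FCS.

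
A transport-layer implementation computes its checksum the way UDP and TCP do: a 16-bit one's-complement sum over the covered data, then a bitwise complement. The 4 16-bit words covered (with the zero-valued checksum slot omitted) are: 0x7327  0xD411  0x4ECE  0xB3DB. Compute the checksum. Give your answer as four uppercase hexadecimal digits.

One's-complement addition (fold any carry out of bit 15 back into bit 0):
  0x7327 + 0xD411 = 0x14738 → wrap carry → 0x4739
  0x4739 + 0x4ECE = 0x09607
  0x9607 + 0xB3DB = 0x149E2 → wrap carry → 0x49E3
One's-complement sum = 0x49E3.
Checksum = ~0x49E3 & 0xFFFF = 0xB61C.

B61C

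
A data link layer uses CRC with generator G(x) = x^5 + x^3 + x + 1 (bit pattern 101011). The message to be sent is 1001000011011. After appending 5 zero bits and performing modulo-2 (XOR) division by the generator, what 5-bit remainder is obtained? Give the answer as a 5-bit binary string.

Append 5 zeros: 100100001101100000. Divide by 101011 (XOR where the leading bit is 1):
  pos 0: 100100 XOR 101011 = 001111
  pos 2: 111100 XOR 101011 = 010111
  pos 3: 101111 XOR 101011 = 000100
  pos 6: 100101 XOR 101011 = 001110
  pos 8: 111010 XOR 101011 = 010001
  pos 9: 100010 XOR 101011 = 001001
  pos 11: 100100 XOR 101011 = 001111
Remainder (last 5 bits) = 11110. This is the CRC / FCS.

11110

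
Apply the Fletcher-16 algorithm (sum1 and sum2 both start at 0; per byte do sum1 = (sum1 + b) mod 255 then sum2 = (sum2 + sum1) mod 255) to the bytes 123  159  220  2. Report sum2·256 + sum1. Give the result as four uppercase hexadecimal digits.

Running sums (mod 255):
  after byte 0 (123): sum1=123, sum2=123
  after byte 1 (159): sum1=27, sum2=150
  after byte 2 (220): sum1=247, sum2=142
  after byte 3 (2): sum1=249, sum2=136
Checksum = sum2·256 + sum1 = 136·256 + 249 = 35065 = 0x88F9.

88F9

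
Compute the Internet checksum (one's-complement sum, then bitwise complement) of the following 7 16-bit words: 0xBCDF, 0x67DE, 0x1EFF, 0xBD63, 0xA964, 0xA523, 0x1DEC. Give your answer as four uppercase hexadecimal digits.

One's-complement addition (fold any carry out of bit 15 back into bit 0):
  0xBCDF + 0x67DE = 0x124BD → wrap carry → 0x24BE
  0x24BE + 0x1EFF = 0x043BD
  0x43BD + 0xBD63 = 0x10120 → wrap carry → 0x0121
  0x0121 + 0xA964 = 0x0AA85
  0xAA85 + 0xA523 = 0x14FA8 → wrap carry → 0x4FA9
  0x4FA9 + 0x1DEC = 0x06D95
One's-complement sum = 0x6D95.
Checksum = ~0x6D95 & 0xFFFF = 0x926A.

926A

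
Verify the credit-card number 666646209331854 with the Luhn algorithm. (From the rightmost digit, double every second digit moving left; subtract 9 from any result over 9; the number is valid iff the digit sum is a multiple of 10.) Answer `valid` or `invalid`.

From the right, keep odd positions and double even positions (subtract 9 from any doubled value over 9):
  doubled (positions 2,4,...): 1 2 6 0 3 3 3 → sum 18
  kept (positions 1,3,...): 4 8 3 9 2 4 6 6 → sum 42
Total = 60.
60 mod 10 = 0, so the number is valid.

valid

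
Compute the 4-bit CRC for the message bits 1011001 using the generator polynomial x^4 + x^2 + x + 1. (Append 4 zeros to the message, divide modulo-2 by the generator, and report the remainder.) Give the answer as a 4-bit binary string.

Append 4 zeros: 10110010000. Divide by 10111 (XOR where the leading bit is 1):
  pos 0: 10110 XOR 10111 = 00001
  pos 4: 10100 XOR 10111 = 00011
Remainder (last 4 bits) = 1100. This is the CRC / FCS.

1100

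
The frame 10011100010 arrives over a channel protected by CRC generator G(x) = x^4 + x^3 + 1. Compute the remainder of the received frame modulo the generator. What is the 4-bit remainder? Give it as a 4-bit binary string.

1011

Modulo-2 division of 10011100010 by 11001:
  pos 0: 10011 XOR 11001 = 01010
  pos 1: 10101 XOR 11001 = 01100
  pos 2: 11000 XOR 11001 = 00001
  pos 6: 10010 XOR 11001 = 01011
Remainder = 1011 (nonzero — an error is detected).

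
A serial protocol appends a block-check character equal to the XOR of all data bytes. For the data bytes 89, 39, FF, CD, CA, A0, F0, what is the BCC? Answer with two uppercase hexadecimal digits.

18

XOR the bytes together:
  start with 0x89
  0x89 ⊕ 0x39 = 0xB0
  0xB0 ⊕ 0xFF = 0x4F
  0x4F ⊕ 0xCD = 0x82
  0x82 ⊕ 0xCA = 0x48
  0x48 ⊕ 0xA0 = 0xE8
  0xE8 ⊕ 0xF0 = 0x18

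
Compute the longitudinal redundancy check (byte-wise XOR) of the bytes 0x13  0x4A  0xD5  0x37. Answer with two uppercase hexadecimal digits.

BB

XOR the bytes together:
  start with 0x13
  0x13 ⊕ 0x4A = 0x59
  0x59 ⊕ 0xD5 = 0x8C
  0x8C ⊕ 0x37 = 0xBB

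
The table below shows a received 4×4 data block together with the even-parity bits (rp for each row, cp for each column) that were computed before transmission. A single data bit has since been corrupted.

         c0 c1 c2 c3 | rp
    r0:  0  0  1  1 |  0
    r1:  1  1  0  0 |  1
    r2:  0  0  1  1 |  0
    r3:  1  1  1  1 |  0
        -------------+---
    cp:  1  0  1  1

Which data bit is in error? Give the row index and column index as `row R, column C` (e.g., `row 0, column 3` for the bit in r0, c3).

Recompute each row's even parity and compare to rp:
  r0: data parity 0, sent rp 0 → ok
  r1: data parity 0, sent rp 1 → mismatch
  r2: data parity 0, sent rp 0 → ok
  r3: data parity 0, sent rp 0 → ok
Recompute each column's even parity and compare to cp:
  c0: data parity 0, sent cp 1 → mismatch
  c1: data parity 0, sent cp 0 → ok
  c2: data parity 1, sent cp 1 → ok
  c3: data parity 1, sent cp 1 → ok
Exactly one row (r1) and one column (c0) fail → the flipped bit is at their intersection.

row 1, column 0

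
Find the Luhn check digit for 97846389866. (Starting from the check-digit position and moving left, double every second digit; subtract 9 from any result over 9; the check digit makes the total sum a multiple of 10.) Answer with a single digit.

Partial digits right→left: 6 6 8 9 8 3 6 4 8 7 9
Double every second digit counting from the check-digit position (so the 1st, 3rd, 5th, ... of the partial from the right).
  doubled (with −9 where >9): 3 7 7 3 7 9 → sum 36
  kept as-is: 6 9 3 4 7 → sum 29
Total = 36 + 29 = 65.
Check digit = (10 − (65 mod 10)) mod 10 = 5.

5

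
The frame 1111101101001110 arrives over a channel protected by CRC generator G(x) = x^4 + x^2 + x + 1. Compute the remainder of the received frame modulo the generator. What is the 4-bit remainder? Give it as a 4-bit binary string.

Modulo-2 division of 1111101101001110 by 10111:
  pos 0: 11111 XOR 10111 = 01000
  pos 1: 10000 XOR 10111 = 00111
  pos 3: 11111 XOR 10111 = 01000
  pos 4: 10000 XOR 10111 = 00111
  pos 6: 11110 XOR 10111 = 01001
  pos 7: 10010 XOR 10111 = 00101
  pos 9: 10111 XOR 10111 = 00000
Remainder = 0010 (nonzero — an error is detected).

0010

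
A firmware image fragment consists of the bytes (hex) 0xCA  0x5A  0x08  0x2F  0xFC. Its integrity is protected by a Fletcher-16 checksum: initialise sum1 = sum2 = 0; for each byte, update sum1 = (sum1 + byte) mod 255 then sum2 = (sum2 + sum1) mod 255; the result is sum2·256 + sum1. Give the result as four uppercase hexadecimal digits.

D259

Running sums (mod 255):
  after byte 0 (0xCA): sum1=202, sum2=202
  after byte 1 (0x5A): sum1=37, sum2=239
  after byte 2 (0x08): sum1=45, sum2=29
  after byte 3 (0x2F): sum1=92, sum2=121
  after byte 4 (0xFC): sum1=89, sum2=210
Checksum = sum2·256 + sum1 = 210·256 + 89 = 53849 = 0xD259.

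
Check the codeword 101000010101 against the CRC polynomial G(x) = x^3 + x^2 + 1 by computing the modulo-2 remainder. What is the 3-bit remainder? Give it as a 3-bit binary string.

001

Modulo-2 division of 101000010101 by 1101:
  pos 0: 1010 XOR 1101 = 0111
  pos 1: 1110 XOR 1101 = 0011
  pos 3: 1100 XOR 1101 = 0001
  pos 6: 1101 XOR 1101 = 0000
Remainder = 001 (nonzero — an error is detected).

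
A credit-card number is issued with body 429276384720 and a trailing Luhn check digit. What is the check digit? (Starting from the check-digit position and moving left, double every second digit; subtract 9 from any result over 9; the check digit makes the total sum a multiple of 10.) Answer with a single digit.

8

Partial digits right→left: 0 2 7 4 8 3 6 7 2 9 2 4
Double every second digit counting from the check-digit position (so the 1st, 3rd, 5th, ... of the partial from the right).
  doubled (with −9 where >9): 0 5 7 3 4 4 → sum 23
  kept as-is: 2 4 3 7 9 4 → sum 29
Total = 23 + 29 = 52.
Check digit = (10 − (52 mod 10)) mod 10 = 8.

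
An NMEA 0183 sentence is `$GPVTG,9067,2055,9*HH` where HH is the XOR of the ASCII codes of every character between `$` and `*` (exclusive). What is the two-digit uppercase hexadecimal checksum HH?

XOR the ASCII codes of the payload characters:
  'G' = 0x47 → acc = 0x47
  'P' = 0x50 → acc = 0x17
  'V' = 0x56 → acc = 0x41
  'T' = 0x54 → acc = 0x15
  'G' = 0x47 → acc = 0x52
  ',' = 0x2C → acc = 0x7E
  '9' = 0x39 → acc = 0x47
  '0' = 0x30 → acc = 0x77
  '6' = 0x36 → acc = 0x41
  '7' = 0x37 → acc = 0x76
  ',' = 0x2C → acc = 0x5A
  '2' = 0x32 → acc = 0x68
  '0' = 0x30 → acc = 0x58
  '5' = 0x35 → acc = 0x6D
  '5' = 0x35 → acc = 0x58
  ',' = 0x2C → acc = 0x74
  '9' = 0x39 → acc = 0x4D
Checksum = 0x4D.

4D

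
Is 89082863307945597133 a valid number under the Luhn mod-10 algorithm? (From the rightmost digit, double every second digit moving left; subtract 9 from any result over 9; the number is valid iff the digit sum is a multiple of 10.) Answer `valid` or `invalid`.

valid

From the right, keep odd positions and double even positions (subtract 9 from any doubled value over 9):
  doubled (positions 2,4,...): 6 5 1 8 5 6 3 4 0 7 → sum 45
  kept (positions 1,3,...): 3 1 9 5 9 0 3 8 8 9 → sum 55
Total = 100.
100 mod 10 = 0, so the number is valid.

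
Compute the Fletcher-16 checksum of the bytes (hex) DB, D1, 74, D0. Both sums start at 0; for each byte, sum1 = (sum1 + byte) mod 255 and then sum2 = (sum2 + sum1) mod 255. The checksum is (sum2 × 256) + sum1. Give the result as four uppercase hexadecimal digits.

Running sums (mod 255):
  after byte 0 (DB): sum1=219, sum2=219
  after byte 1 (D1): sum1=173, sum2=137
  after byte 2 (74): sum1=34, sum2=171
  after byte 3 (D0): sum1=242, sum2=158
Checksum = sum2·256 + sum1 = 158·256 + 242 = 40690 = 0x9EF2.

9EF2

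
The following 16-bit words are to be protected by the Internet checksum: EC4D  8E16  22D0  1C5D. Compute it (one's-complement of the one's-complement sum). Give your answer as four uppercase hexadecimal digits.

466E

One's-complement addition (fold any carry out of bit 15 back into bit 0):
  0xEC4D + 0x8E16 = 0x17A63 → wrap carry → 0x7A64
  0x7A64 + 0x22D0 = 0x09D34
  0x9D34 + 0x1C5D = 0x0B991
One's-complement sum = 0xB991.
Checksum = ~0xB991 & 0xFFFF = 0x466E.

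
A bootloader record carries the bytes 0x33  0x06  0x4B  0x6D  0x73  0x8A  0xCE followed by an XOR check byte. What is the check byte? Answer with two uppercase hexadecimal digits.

24

XOR the bytes together:
  start with 0x33
  0x33 ⊕ 0x06 = 0x35
  0x35 ⊕ 0x4B = 0x7E
  0x7E ⊕ 0x6D = 0x13
  0x13 ⊕ 0x73 = 0x60
  0x60 ⊕ 0x8A = 0xEA
  0xEA ⊕ 0xCE = 0x24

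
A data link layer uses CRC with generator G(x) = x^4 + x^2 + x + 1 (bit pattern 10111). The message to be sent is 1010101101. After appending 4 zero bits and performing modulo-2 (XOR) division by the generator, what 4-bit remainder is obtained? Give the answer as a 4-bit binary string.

Append 4 zeros: 10101011010000. Divide by 10111 (XOR where the leading bit is 1):
  pos 0: 10101 XOR 10111 = 00010
  pos 3: 10011 XOR 10111 = 00100
  pos 5: 10001 XOR 10111 = 00110
  pos 7: 11000 XOR 10111 = 01111
  pos 8: 11110 XOR 10111 = 01001
  pos 9: 10010 XOR 10111 = 00101
Remainder (last 4 bits) = 0101. This is the CRC / FCS.

0101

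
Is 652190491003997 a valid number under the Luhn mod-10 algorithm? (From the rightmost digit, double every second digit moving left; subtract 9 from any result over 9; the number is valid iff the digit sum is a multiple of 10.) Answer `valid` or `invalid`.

From the right, keep odd positions and double even positions (subtract 9 from any doubled value over 9):
  doubled (positions 2,4,...): 9 6 0 9 0 2 1 → sum 27
  kept (positions 1,3,...): 7 9 0 1 4 9 2 6 → sum 38
Total = 65.
65 mod 10 = 5, so the number is invalid.

invalid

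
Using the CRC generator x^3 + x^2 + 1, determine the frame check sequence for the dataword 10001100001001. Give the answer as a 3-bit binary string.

Append 3 zeros: 10001100001001000. Divide by 1101 (XOR where the leading bit is 1):
  pos 0: 1000 XOR 1101 = 0101
  pos 1: 1011 XOR 1101 = 0110
  pos 2: 1101 XOR 1101 = 0000
  pos 10: 1001 XOR 1101 = 0100
  pos 11: 1000 XOR 1101 = 0101
  pos 12: 1010 XOR 1101 = 0111
  pos 13: 1110 XOR 1101 = 0011
Remainder (last 3 bits) = 011. This is the CRC / FCS.

011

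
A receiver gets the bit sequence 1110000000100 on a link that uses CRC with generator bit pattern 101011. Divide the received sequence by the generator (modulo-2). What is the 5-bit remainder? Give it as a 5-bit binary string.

Modulo-2 division of 1110000000100 by 101011:
  pos 0: 111000 XOR 101011 = 010011
  pos 1: 100110 XOR 101011 = 001101
  pos 3: 110100 XOR 101011 = 011111
  pos 4: 111110 XOR 101011 = 010101
  pos 5: 101011 XOR 101011 = 000000
Remainder = 00000 (zero — the frame passes the CRC check).

00000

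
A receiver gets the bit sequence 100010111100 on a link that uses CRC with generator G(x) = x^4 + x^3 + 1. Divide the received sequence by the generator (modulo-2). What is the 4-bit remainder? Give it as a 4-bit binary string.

0100

Modulo-2 division of 100010111100 by 11001:
  pos 0: 10001 XOR 11001 = 01000
  pos 1: 10000 XOR 11001 = 01001
  pos 2: 10011 XOR 11001 = 01010
  pos 3: 10101 XOR 11001 = 01100
  pos 4: 11001 XOR 11001 = 00000
Remainder = 0100 (nonzero — an error is detected).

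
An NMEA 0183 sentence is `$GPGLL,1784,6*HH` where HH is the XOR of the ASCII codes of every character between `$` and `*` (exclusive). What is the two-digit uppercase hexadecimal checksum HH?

XOR the ASCII codes of the payload characters:
  'G' = 0x47 → acc = 0x47
  'P' = 0x50 → acc = 0x17
  'G' = 0x47 → acc = 0x50
  'L' = 0x4C → acc = 0x1C
  'L' = 0x4C → acc = 0x50
  ',' = 0x2C → acc = 0x7C
  '1' = 0x31 → acc = 0x4D
  '7' = 0x37 → acc = 0x7A
  '8' = 0x38 → acc = 0x42
  '4' = 0x34 → acc = 0x76
  ',' = 0x2C → acc = 0x5A
  '6' = 0x36 → acc = 0x6C
Checksum = 0x6C.

6C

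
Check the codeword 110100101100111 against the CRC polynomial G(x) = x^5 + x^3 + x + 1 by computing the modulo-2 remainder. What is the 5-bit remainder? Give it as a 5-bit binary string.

Modulo-2 division of 110100101100111 by 101011:
  pos 0: 110100 XOR 101011 = 011111
  pos 1: 111111 XOR 101011 = 010100
  pos 2: 101000 XOR 101011 = 000011
  pos 6: 111100 XOR 101011 = 010111
  pos 7: 101111 XOR 101011 = 000100
Remainder = 10011 (nonzero — an error is detected).

10011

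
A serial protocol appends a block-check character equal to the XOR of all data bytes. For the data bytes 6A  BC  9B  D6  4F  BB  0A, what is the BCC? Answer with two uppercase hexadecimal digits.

65

XOR the bytes together:
  start with 0x6A
  0x6A ⊕ 0xBC = 0xD6
  0xD6 ⊕ 0x9B = 0x4D
  0x4D ⊕ 0xD6 = 0x9B
  0x9B ⊕ 0x4F = 0xD4
  0xD4 ⊕ 0xBB = 0x6F
  0x6F ⊕ 0x0A = 0x65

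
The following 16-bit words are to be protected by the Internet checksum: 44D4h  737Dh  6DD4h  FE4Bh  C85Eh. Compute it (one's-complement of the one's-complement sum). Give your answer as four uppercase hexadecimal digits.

132F

One's-complement addition (fold any carry out of bit 15 back into bit 0):
  0x44D4 + 0x737D = 0x0B851
  0xB851 + 0x6DD4 = 0x12625 → wrap carry → 0x2626
  0x2626 + 0xFE4B = 0x12471 → wrap carry → 0x2472
  0x2472 + 0xC85E = 0x0ECD0
One's-complement sum = 0xECD0.
Checksum = ~0xECD0 & 0xFFFF = 0x132F.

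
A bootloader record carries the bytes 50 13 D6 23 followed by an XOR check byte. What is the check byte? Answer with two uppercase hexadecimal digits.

B6

XOR the bytes together:
  start with 0x50
  0x50 ⊕ 0x13 = 0x43
  0x43 ⊕ 0xD6 = 0x95
  0x95 ⊕ 0x23 = 0xB6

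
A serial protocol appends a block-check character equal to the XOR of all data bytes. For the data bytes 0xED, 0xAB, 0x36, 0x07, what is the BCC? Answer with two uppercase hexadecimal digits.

77

XOR the bytes together:
  start with 0xED
  0xED ⊕ 0xAB = 0x46
  0x46 ⊕ 0x36 = 0x70
  0x70 ⊕ 0x07 = 0x77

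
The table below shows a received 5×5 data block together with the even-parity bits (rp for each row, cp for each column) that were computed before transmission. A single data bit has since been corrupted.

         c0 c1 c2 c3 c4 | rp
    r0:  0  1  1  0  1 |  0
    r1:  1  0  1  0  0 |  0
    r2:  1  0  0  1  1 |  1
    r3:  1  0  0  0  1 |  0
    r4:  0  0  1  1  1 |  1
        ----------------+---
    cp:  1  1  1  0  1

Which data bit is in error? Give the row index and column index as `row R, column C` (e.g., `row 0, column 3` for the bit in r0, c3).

Recompute each row's even parity and compare to rp:
  r0: data parity 1, sent rp 0 → mismatch
  r1: data parity 0, sent rp 0 → ok
  r2: data parity 1, sent rp 1 → ok
  r3: data parity 0, sent rp 0 → ok
  r4: data parity 1, sent rp 1 → ok
Recompute each column's even parity and compare to cp:
  c0: data parity 1, sent cp 1 → ok
  c1: data parity 1, sent cp 1 → ok
  c2: data parity 1, sent cp 1 → ok
  c3: data parity 0, sent cp 0 → ok
  c4: data parity 0, sent cp 1 → mismatch
Exactly one row (r0) and one column (c4) fail → the flipped bit is at their intersection.

row 0, column 4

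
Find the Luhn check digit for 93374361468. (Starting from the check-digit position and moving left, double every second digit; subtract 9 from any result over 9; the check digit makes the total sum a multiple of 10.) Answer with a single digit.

Partial digits right→left: 8 6 4 1 6 3 4 7 3 3 9
Double every second digit counting from the check-digit position (so the 1st, 3rd, 5th, ... of the partial from the right).
  doubled (with −9 where >9): 7 8 3 8 6 9 → sum 41
  kept as-is: 6 1 3 7 3 → sum 20
Total = 41 + 20 = 61.
Check digit = (10 − (61 mod 10)) mod 10 = 9.

9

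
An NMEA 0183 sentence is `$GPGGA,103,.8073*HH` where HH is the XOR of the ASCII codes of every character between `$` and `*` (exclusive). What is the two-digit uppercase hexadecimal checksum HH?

46

XOR the ASCII codes of the payload characters:
  'G' = 0x47 → acc = 0x47
  'P' = 0x50 → acc = 0x17
  'G' = 0x47 → acc = 0x50
  'G' = 0x47 → acc = 0x17
  'A' = 0x41 → acc = 0x56
  ',' = 0x2C → acc = 0x7A
  '1' = 0x31 → acc = 0x4B
  '0' = 0x30 → acc = 0x7B
  '3' = 0x33 → acc = 0x48
  ',' = 0x2C → acc = 0x64
  '.' = 0x2E → acc = 0x4A
  '8' = 0x38 → acc = 0x72
  '0' = 0x30 → acc = 0x42
  '7' = 0x37 → acc = 0x75
  '3' = 0x33 → acc = 0x46
Checksum = 0x46.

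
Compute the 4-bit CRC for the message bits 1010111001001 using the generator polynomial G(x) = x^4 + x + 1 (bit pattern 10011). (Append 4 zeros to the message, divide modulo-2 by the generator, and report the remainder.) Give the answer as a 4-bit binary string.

0101

Append 4 zeros: 10101110010010000. Divide by 10011 (XOR where the leading bit is 1):
  pos 0: 10101 XOR 10011 = 00110
  pos 2: 11011 XOR 10011 = 01000
  pos 3: 10000 XOR 10011 = 00011
  pos 6: 11010 XOR 10011 = 01001
  pos 7: 10010 XOR 10011 = 00001
  pos 11: 11000 XOR 10011 = 01011
  pos 12: 10110 XOR 10011 = 00101
Remainder (last 4 bits) = 0101. This is the CRC / FCS.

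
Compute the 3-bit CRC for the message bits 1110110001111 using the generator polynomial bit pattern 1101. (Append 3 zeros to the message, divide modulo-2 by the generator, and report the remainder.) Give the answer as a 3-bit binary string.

Append 3 zeros: 1110110001111000. Divide by 1101 (XOR where the leading bit is 1):
  pos 0: 1110 XOR 1101 = 0011
  pos 2: 1111 XOR 1101 = 0010
  pos 4: 1000 XOR 1101 = 0101
  pos 5: 1010 XOR 1101 = 0111
  pos 6: 1111 XOR 1101 = 0010
  pos 8: 1011 XOR 1101 = 0110
  pos 9: 1101 XOR 1101 = 0000
Remainder (last 3 bits) = 000. This is the CRC / FCS.

000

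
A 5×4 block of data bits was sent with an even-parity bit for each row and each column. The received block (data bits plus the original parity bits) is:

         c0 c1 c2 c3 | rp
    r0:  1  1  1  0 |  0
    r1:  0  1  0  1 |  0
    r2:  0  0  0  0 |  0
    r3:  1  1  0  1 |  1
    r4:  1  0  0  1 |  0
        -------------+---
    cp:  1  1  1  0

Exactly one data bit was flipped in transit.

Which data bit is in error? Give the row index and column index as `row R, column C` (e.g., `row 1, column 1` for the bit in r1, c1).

row 0, column 3

Recompute each row's even parity and compare to rp:
  r0: data parity 1, sent rp 0 → mismatch
  r1: data parity 0, sent rp 0 → ok
  r2: data parity 0, sent rp 0 → ok
  r3: data parity 1, sent rp 1 → ok
  r4: data parity 0, sent rp 0 → ok
Recompute each column's even parity and compare to cp:
  c0: data parity 1, sent cp 1 → ok
  c1: data parity 1, sent cp 1 → ok
  c2: data parity 1, sent cp 1 → ok
  c3: data parity 1, sent cp 0 → mismatch
Exactly one row (r0) and one column (c3) fail → the flipped bit is at their intersection.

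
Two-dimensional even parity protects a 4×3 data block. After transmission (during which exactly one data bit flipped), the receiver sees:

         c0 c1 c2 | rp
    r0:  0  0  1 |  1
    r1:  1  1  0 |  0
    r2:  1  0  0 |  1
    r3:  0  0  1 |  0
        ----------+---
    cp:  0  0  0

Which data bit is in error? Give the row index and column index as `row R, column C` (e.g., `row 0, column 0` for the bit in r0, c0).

Recompute each row's even parity and compare to rp:
  r0: data parity 1, sent rp 1 → ok
  r1: data parity 0, sent rp 0 → ok
  r2: data parity 1, sent rp 1 → ok
  r3: data parity 1, sent rp 0 → mismatch
Recompute each column's even parity and compare to cp:
  c0: data parity 0, sent cp 0 → ok
  c1: data parity 1, sent cp 0 → mismatch
  c2: data parity 0, sent cp 0 → ok
Exactly one row (r3) and one column (c1) fail → the flipped bit is at their intersection.

row 3, column 1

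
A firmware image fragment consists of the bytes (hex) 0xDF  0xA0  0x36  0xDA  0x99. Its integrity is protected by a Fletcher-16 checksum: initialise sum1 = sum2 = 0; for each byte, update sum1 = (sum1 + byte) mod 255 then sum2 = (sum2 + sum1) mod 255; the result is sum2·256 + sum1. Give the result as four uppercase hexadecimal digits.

D32B

Running sums (mod 255):
  after byte 0 (0xDF): sum1=223, sum2=223
  after byte 1 (0xA0): sum1=128, sum2=96
  after byte 2 (0x36): sum1=182, sum2=23
  after byte 3 (0xDA): sum1=145, sum2=168
  after byte 4 (0x99): sum1=43, sum2=211
Checksum = sum2·256 + sum1 = 211·256 + 43 = 54059 = 0xD32B.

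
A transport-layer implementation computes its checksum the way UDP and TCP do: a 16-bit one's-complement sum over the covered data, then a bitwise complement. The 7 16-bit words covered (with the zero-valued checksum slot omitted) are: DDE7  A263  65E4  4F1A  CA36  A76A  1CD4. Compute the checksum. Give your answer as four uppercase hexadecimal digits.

3C40

One's-complement addition (fold any carry out of bit 15 back into bit 0):
  0xDDE7 + 0xA263 = 0x1804A → wrap carry → 0x804B
  0x804B + 0x65E4 = 0x0E62F
  0xE62F + 0x4F1A = 0x13549 → wrap carry → 0x354A
  0x354A + 0xCA36 = 0x0FF80
  0xFF80 + 0xA76A = 0x1A6EA → wrap carry → 0xA6EB
  0xA6EB + 0x1CD4 = 0x0C3BF
One's-complement sum = 0xC3BF.
Checksum = ~0xC3BF & 0xFFFF = 0x3C40.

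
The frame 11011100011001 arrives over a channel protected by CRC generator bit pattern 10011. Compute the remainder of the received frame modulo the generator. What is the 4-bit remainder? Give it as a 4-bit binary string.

Modulo-2 division of 11011100011001 by 10011:
  pos 0: 11011 XOR 10011 = 01000
  pos 1: 10001 XOR 10011 = 00010
  pos 4: 10000 XOR 10011 = 00011
  pos 7: 11110 XOR 10011 = 01101
  pos 8: 11010 XOR 10011 = 01001
  pos 9: 10011 XOR 10011 = 00000
Remainder = 0000 (zero — the frame passes the CRC check).

0000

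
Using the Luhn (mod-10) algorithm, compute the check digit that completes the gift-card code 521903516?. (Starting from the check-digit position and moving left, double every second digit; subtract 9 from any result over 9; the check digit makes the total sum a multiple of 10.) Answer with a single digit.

Partial digits right→left: 6 1 5 3 0 9 1 2 5
Double every second digit counting from the check-digit position (so the 1st, 3rd, 5th, ... of the partial from the right).
  doubled (with −9 where >9): 3 1 0 2 1 → sum 7
  kept as-is: 1 3 9 2 → sum 15
Total = 7 + 15 = 22.
Check digit = (10 − (22 mod 10)) mod 10 = 8.

8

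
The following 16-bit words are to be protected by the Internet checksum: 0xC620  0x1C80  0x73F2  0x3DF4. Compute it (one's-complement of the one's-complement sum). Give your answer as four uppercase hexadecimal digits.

6B78

One's-complement addition (fold any carry out of bit 15 back into bit 0):
  0xC620 + 0x1C80 = 0x0E2A0
  0xE2A0 + 0x73F2 = 0x15692 → wrap carry → 0x5693
  0x5693 + 0x3DF4 = 0x09487
One's-complement sum = 0x9487.
Checksum = ~0x9487 & 0xFFFF = 0x6B78.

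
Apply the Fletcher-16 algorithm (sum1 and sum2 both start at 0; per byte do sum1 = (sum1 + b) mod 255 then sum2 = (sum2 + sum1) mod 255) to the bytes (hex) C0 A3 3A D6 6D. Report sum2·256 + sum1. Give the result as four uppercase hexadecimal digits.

Running sums (mod 255):
  after byte 0 (C0): sum1=192, sum2=192
  after byte 1 (A3): sum1=100, sum2=37
  after byte 2 (3A): sum1=158, sum2=195
  after byte 3 (D6): sum1=117, sum2=57
  after byte 4 (6D): sum1=226, sum2=28
Checksum = sum2·256 + sum1 = 28·256 + 226 = 7394 = 0x1CE2.

1CE2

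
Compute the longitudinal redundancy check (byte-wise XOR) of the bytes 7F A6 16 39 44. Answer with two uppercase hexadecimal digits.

B2

XOR the bytes together:
  start with 0x7F
  0x7F ⊕ 0xA6 = 0xD9
  0xD9 ⊕ 0x16 = 0xCF
  0xCF ⊕ 0x39 = 0xF6
  0xF6 ⊕ 0x44 = 0xB2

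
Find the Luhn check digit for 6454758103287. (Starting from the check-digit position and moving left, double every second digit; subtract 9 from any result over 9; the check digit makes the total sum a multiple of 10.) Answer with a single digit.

Partial digits right→left: 7 8 2 3 0 1 8 5 7 4 5 4 6
Double every second digit counting from the check-digit position (so the 1st, 3rd, 5th, ... of the partial from the right).
  doubled (with −9 where >9): 5 4 0 7 5 1 3 → sum 25
  kept as-is: 8 3 1 5 4 4 → sum 25
Total = 25 + 25 = 50.
Check digit = (10 − (50 mod 10)) mod 10 = 0.

0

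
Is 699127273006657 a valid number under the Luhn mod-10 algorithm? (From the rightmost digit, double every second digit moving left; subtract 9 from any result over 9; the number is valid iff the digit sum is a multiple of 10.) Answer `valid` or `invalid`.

From the right, keep odd positions and double even positions (subtract 9 from any doubled value over 9):
  doubled (positions 2,4,...): 1 3 0 5 5 2 9 → sum 25
  kept (positions 1,3,...): 7 6 0 3 2 2 9 6 → sum 35
Total = 60.
60 mod 10 = 0, so the number is valid.

valid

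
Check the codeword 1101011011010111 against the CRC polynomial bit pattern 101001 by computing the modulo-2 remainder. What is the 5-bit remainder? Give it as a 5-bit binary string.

Modulo-2 division of 1101011011010111 by 101001:
  pos 0: 110101 XOR 101001 = 011100
  pos 1: 111001 XOR 101001 = 010000
  pos 2: 100000 XOR 101001 = 001001
  pos 4: 100111 XOR 101001 = 001110
  pos 6: 111001 XOR 101001 = 010000
  pos 7: 100000 XOR 101001 = 001001
  pos 9: 100111 XOR 101001 = 001110
Remainder = 11101 (nonzero — an error is detected).

11101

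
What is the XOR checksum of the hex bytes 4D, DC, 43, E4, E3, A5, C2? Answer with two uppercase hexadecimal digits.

XOR the bytes together:
  start with 0x4D
  0x4D ⊕ 0xDC = 0x91
  0x91 ⊕ 0x43 = 0xD2
  0xD2 ⊕ 0xE4 = 0x36
  0x36 ⊕ 0xE3 = 0xD5
  0xD5 ⊕ 0xA5 = 0x70
  0x70 ⊕ 0xC2 = 0xB2

B2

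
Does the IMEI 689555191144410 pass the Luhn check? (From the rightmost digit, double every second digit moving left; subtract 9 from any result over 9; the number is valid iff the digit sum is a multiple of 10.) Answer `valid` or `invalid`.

From the right, keep odd positions and double even positions (subtract 9 from any doubled value over 9):
  doubled (positions 2,4,...): 2 8 2 9 1 1 7 → sum 30
  kept (positions 1,3,...): 0 4 4 1 1 5 9 6 → sum 30
Total = 60.
60 mod 10 = 0, so the number is valid.

valid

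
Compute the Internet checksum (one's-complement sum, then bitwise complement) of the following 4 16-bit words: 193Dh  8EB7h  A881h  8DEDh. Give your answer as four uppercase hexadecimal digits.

One's-complement addition (fold any carry out of bit 15 back into bit 0):
  0x193D + 0x8EB7 = 0x0A7F4
  0xA7F4 + 0xA881 = 0x15075 → wrap carry → 0x5076
  0x5076 + 0x8DED = 0x0DE63
One's-complement sum = 0xDE63.
Checksum = ~0xDE63 & 0xFFFF = 0x219C.

219C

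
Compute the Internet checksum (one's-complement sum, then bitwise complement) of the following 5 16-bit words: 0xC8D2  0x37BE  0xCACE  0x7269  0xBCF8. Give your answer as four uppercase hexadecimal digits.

One's-complement addition (fold any carry out of bit 15 back into bit 0):
  0xC8D2 + 0x37BE = 0x10090 → wrap carry → 0x0091
  0x0091 + 0xCACE = 0x0CB5F
  0xCB5F + 0x7269 = 0x13DC8 → wrap carry → 0x3DC9
  0x3DC9 + 0xBCF8 = 0x0FAC1
One's-complement sum = 0xFAC1.
Checksum = ~0xFAC1 & 0xFFFF = 0x053E.

053E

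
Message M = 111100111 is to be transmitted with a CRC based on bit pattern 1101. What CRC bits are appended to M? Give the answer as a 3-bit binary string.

101

Append 3 zeros: 111100111000. Divide by 1101 (XOR where the leading bit is 1):
  pos 0: 1111 XOR 1101 = 0010
  pos 2: 1000 XOR 1101 = 0101
  pos 3: 1011 XOR 1101 = 0110
  pos 4: 1101 XOR 1101 = 0000
  pos 8: 1000 XOR 1101 = 0101
Remainder (last 3 bits) = 101. This is the CRC / FCS.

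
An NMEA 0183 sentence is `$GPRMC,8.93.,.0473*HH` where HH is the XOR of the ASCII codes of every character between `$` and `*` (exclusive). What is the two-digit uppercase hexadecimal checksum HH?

XOR the ASCII codes of the payload characters:
  'G' = 0x47 → acc = 0x47
  'P' = 0x50 → acc = 0x17
  'R' = 0x52 → acc = 0x45
  'M' = 0x4D → acc = 0x08
  'C' = 0x43 → acc = 0x4B
  ',' = 0x2C → acc = 0x67
  '8' = 0x38 → acc = 0x5F
  '.' = 0x2E → acc = 0x71
  '9' = 0x39 → acc = 0x48
  '3' = 0x33 → acc = 0x7B
  '.' = 0x2E → acc = 0x55
  ',' = 0x2C → acc = 0x79
  '.' = 0x2E → acc = 0x57
  '0' = 0x30 → acc = 0x67
  '4' = 0x34 → acc = 0x53
  '7' = 0x37 → acc = 0x64
  '3' = 0x33 → acc = 0x57
Checksum = 0x57.

57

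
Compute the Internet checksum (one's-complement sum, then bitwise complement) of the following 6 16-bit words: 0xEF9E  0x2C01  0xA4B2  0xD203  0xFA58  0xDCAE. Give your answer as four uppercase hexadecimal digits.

One's-complement addition (fold any carry out of bit 15 back into bit 0):
  0xEF9E + 0x2C01 = 0x11B9F → wrap carry → 0x1BA0
  0x1BA0 + 0xA4B2 = 0x0C052
  0xC052 + 0xD203 = 0x19255 → wrap carry → 0x9256
  0x9256 + 0xFA58 = 0x18CAE → wrap carry → 0x8CAF
  0x8CAF + 0xDCAE = 0x1695D → wrap carry → 0x695E
One's-complement sum = 0x695E.
Checksum = ~0x695E & 0xFFFF = 0x96A1.

96A1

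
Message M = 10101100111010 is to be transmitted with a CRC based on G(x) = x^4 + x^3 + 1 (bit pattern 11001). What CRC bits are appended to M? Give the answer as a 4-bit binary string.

Append 4 zeros: 101011001110100000. Divide by 11001 (XOR where the leading bit is 1):
  pos 0: 10101 XOR 11001 = 01100
  pos 1: 11001 XOR 11001 = 00000
  pos 8: 11101 XOR 11001 = 00100
  pos 10: 10000 XOR 11001 = 01001
  pos 11: 10010 XOR 11001 = 01011
  pos 12: 10110 XOR 11001 = 01111
  pos 13: 11110 XOR 11001 = 00111
Remainder (last 4 bits) = 0111. This is the CRC / FCS.

0111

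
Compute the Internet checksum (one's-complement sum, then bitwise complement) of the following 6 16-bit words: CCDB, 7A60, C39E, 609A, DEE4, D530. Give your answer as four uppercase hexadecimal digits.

E074

One's-complement addition (fold any carry out of bit 15 back into bit 0):
  0xCCDB + 0x7A60 = 0x1473B → wrap carry → 0x473C
  0x473C + 0xC39E = 0x10ADA → wrap carry → 0x0ADB
  0x0ADB + 0x609A = 0x06B75
  0x6B75 + 0xDEE4 = 0x14A59 → wrap carry → 0x4A5A
  0x4A5A + 0xD530 = 0x11F8A → wrap carry → 0x1F8B
One's-complement sum = 0x1F8B.
Checksum = ~0x1F8B & 0xFFFF = 0xE074.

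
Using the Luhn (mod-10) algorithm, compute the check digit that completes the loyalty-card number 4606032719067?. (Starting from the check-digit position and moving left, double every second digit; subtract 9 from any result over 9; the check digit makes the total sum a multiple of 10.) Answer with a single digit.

Partial digits right→left: 7 6 0 9 1 7 2 3 0 6 0 6 4
Double every second digit counting from the check-digit position (so the 1st, 3rd, 5th, ... of the partial from the right).
  doubled (with −9 where >9): 5 0 2 4 0 0 8 → sum 19
  kept as-is: 6 9 7 3 6 6 → sum 37
Total = 19 + 37 = 56.
Check digit = (10 − (56 mod 10)) mod 10 = 4.

4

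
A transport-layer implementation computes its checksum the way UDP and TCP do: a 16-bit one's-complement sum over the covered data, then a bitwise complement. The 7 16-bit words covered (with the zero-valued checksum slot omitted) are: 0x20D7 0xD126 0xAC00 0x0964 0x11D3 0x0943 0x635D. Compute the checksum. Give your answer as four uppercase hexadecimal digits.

DA29

One's-complement addition (fold any carry out of bit 15 back into bit 0):
  0x20D7 + 0xD126 = 0x0F1FD
  0xF1FD + 0xAC00 = 0x19DFD → wrap carry → 0x9DFE
  0x9DFE + 0x0964 = 0x0A762
  0xA762 + 0x11D3 = 0x0B935
  0xB935 + 0x0943 = 0x0C278
  0xC278 + 0x635D = 0x125D5 → wrap carry → 0x25D6
One's-complement sum = 0x25D6.
Checksum = ~0x25D6 & 0xFFFF = 0xDA29.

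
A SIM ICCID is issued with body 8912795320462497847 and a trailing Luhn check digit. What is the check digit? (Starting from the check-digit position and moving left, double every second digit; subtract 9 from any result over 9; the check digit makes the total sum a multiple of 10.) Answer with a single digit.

4

Partial digits right→left: 7 4 8 7 9 4 2 6 4 0 2 3 5 9 7 2 1 9 8
Double every second digit counting from the check-digit position (so the 1st, 3rd, 5th, ... of the partial from the right).
  doubled (with −9 where >9): 5 7 9 4 8 4 1 5 2 7 → sum 52
  kept as-is: 4 7 4 6 0 3 9 2 9 → sum 44
Total = 52 + 44 = 96.
Check digit = (10 − (96 mod 10)) mod 10 = 4.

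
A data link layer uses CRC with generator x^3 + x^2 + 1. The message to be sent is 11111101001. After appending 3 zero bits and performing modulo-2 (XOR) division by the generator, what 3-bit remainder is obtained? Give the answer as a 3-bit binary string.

010

Append 3 zeros: 11111101001000. Divide by 1101 (XOR where the leading bit is 1):
  pos 0: 1111 XOR 1101 = 0010
  pos 2: 1011 XOR 1101 = 0110
  pos 3: 1100 XOR 1101 = 0001
  pos 6: 1100 XOR 1101 = 0001
  pos 9: 1100 XOR 1101 = 0001
Remainder (last 3 bits) = 010. This is the CRC / FCS.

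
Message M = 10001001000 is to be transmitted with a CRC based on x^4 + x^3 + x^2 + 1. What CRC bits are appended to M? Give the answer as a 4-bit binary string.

1000

Append 4 zeros: 100010010000000. Divide by 11101 (XOR where the leading bit is 1):
  pos 0: 10001 XOR 11101 = 01100
  pos 1: 11000 XOR 11101 = 00101
  pos 3: 10101 XOR 11101 = 01000
  pos 4: 10000 XOR 11101 = 01101
  pos 5: 11010 XOR 11101 = 00111
  pos 7: 11100 XOR 11101 = 00001
Remainder (last 4 bits) = 1000. This is the CRC / FCS.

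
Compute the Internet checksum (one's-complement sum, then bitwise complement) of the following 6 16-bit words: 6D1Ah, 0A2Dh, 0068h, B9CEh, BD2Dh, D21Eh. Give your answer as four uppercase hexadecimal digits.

3F35

One's-complement addition (fold any carry out of bit 15 back into bit 0):
  0x6D1A + 0x0A2D = 0x07747
  0x7747 + 0x0068 = 0x077AF
  0x77AF + 0xB9CE = 0x1317D → wrap carry → 0x317E
  0x317E + 0xBD2D = 0x0EEAB
  0xEEAB + 0xD21E = 0x1C0C9 → wrap carry → 0xC0CA
One's-complement sum = 0xC0CA.
Checksum = ~0xC0CA & 0xFFFF = 0x3F35.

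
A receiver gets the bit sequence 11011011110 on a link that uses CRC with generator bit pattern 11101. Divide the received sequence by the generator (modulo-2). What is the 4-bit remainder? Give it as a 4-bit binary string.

Modulo-2 division of 11011011110 by 11101:
  pos 0: 11011 XOR 11101 = 00110
  pos 2: 11001 XOR 11101 = 00100
  pos 4: 10011 XOR 11101 = 01110
  pos 5: 11101 XOR 11101 = 00000
Remainder = 0000 (zero — the frame passes the CRC check).

0000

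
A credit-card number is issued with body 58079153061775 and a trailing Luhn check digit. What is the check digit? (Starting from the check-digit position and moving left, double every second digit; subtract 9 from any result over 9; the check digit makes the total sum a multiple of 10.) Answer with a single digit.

Partial digits right→left: 5 7 7 1 6 0 3 5 1 9 7 0 8 5
Double every second digit counting from the check-digit position (so the 1st, 3rd, 5th, ... of the partial from the right).
  doubled (with −9 where >9): 1 5 3 6 2 5 7 → sum 29
  kept as-is: 7 1 0 5 9 0 5 → sum 27
Total = 29 + 27 = 56.
Check digit = (10 − (56 mod 10)) mod 10 = 4.

4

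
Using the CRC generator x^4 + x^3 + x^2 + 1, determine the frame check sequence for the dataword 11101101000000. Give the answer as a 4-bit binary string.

1111

Append 4 zeros: 111011010000000000. Divide by 11101 (XOR where the leading bit is 1):
  pos 0: 11101 XOR 11101 = 00000
  pos 5: 10100 XOR 11101 = 01001
  pos 6: 10010 XOR 11101 = 01111
  pos 7: 11110 XOR 11101 = 00011
  pos 10: 11000 XOR 11101 = 00101
  pos 12: 10100 XOR 11101 = 01001
  pos 13: 10010 XOR 11101 = 01111
Remainder (last 4 bits) = 1111. This is the CRC / FCS.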